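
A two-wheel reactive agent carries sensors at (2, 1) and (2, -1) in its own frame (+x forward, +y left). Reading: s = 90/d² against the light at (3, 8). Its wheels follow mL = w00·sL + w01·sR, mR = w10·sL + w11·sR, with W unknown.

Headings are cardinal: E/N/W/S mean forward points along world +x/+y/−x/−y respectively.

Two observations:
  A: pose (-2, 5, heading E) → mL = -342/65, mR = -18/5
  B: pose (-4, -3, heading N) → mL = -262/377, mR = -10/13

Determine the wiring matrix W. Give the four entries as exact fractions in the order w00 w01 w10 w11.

-1/2 -1/2 0 -1

obs A: pose=(-2,5,E) → sL=90/13, sR=18/5, mL=-342/65, mR=-18/5
obs B: pose=(-4,-3,N) → sL=18/29, sR=10/13, mL=-262/377, mR=-10/13
sensor matrix S = [[90/13, 18/5], [18/29, 10/13]]; det S = 75744/24505
solve [mL_A; mL_B] = S·[w00; w01] and [mR_A; mR_B] = S·[w10; w11]:
  w00 = -1/2, w01 = -1/2, w10 = 0, w11 = -1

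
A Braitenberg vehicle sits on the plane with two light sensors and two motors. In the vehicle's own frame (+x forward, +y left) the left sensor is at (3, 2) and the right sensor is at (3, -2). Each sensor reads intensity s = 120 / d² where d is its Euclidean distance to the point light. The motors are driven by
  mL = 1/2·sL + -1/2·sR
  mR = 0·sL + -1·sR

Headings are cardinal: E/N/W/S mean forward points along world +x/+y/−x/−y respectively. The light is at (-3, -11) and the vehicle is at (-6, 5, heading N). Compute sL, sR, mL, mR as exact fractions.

left sensor world pos  = (-8, 8); dL² = 386
right sensor world pos = (-4, 8); dR² = 362
sL = 120/386 = 60/193
sR = 120/362 = 60/181
mL = 1/2·sL + -1/2·sR = -360/34933
mR = 0·sL + -1·sR = -60/181

60/193 60/181 -360/34933 -60/181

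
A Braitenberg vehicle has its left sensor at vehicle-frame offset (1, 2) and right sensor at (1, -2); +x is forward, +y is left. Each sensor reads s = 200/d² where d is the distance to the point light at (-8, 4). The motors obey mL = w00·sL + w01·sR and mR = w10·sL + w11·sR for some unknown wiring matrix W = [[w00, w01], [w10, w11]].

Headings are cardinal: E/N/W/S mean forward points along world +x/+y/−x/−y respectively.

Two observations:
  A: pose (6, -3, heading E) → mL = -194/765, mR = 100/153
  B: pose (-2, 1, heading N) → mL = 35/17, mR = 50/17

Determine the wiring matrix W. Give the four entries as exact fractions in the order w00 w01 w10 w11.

1/2 -1 0 1

obs A: pose=(6,-3,E) → sL=4/5, sR=100/153, mL=-194/765, mR=100/153
obs B: pose=(-2,1,N) → sL=10, sR=50/17, mL=35/17, mR=50/17
sensor matrix S = [[4/5, 100/153], [10, 50/17]]; det S = -640/153
solve [mL_A; mL_B] = S·[w00; w01] and [mR_A; mR_B] = S·[w10; w11]:
  w00 = 1/2, w01 = -1, w10 = 0, w11 = 1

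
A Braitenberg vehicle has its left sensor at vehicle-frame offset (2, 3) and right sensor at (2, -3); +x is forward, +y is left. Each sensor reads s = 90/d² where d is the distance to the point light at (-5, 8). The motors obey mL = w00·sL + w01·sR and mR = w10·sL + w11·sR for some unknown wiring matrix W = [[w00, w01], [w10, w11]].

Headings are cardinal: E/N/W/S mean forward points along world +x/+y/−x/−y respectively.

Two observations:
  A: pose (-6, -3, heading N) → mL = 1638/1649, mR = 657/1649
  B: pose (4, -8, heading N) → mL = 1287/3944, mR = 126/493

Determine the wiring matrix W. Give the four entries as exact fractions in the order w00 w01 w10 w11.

obs A: pose=(-6,-3,N) → sL=90/97, sR=18/17, mL=1638/1649, mR=657/1649
obs B: pose=(4,-8,N) → sL=45/116, sR=9/34, mL=1287/3944, mR=126/493
sensor matrix S = [[90/97, 18/17], [45/116, 9/34]]; det S = -15795/95642
solve [mL_A; mL_B] = S·[w00; w01] and [mR_A; mR_B] = S·[w10; w11]:
  w00 = 1/2, w01 = 1/2, w10 = 1, w11 = -1/2

1/2 1/2 1 -1/2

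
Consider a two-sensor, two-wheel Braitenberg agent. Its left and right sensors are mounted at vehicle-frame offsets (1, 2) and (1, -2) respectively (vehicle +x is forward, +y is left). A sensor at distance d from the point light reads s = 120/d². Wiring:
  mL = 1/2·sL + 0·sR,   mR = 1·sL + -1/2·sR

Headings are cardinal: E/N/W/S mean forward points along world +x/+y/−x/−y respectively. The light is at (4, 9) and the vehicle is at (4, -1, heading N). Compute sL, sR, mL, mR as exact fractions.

left sensor world pos  = (2, 0); dL² = 85
right sensor world pos = (6, 0); dR² = 85
sL = 120/85 = 24/17
sR = 120/85 = 24/17
mL = 1/2·sL + 0·sR = 12/17
mR = 1·sL + -1/2·sR = 12/17

24/17 24/17 12/17 12/17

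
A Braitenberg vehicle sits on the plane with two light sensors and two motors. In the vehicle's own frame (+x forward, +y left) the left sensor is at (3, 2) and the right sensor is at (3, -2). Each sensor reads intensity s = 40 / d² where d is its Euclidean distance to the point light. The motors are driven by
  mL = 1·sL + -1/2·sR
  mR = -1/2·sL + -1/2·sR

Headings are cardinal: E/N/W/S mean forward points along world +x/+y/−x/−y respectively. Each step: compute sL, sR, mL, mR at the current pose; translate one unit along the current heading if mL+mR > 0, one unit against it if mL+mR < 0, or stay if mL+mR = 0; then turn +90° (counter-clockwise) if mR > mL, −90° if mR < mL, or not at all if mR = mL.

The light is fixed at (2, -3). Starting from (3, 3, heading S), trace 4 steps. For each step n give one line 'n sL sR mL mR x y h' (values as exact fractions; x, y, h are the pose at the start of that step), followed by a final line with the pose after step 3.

0 20/9 4 2/9 -28/9 3 3 S
1 40/29 8/17 564/493 -456/493 3 4 W
2 5/13 5/13 5/26 -5/13 2 4 N
3 40/73 8/5 -92/365 -392/365 2 3 E
final 1 3 S

n=0: pose=(3,3,S); sL=20/9, sR=4; mL=2/9, mR=-28/9; mL+mR=-26/9 → advance -1; mR−mL=-10/3 → turn -1·90°
n=1: pose=(3,4,W); sL=40/29, sR=8/17; mL=564/493, mR=-456/493; mL+mR=108/493 → advance +1; mR−mL=-60/29 → turn -1·90°
n=2: pose=(2,4,N); sL=5/13, sR=5/13; mL=5/26, mR=-5/13; mL+mR=-5/26 → advance -1; mR−mL=-15/26 → turn -1·90°
n=3: pose=(2,3,E); sL=40/73, sR=8/5; mL=-92/365, mR=-392/365; mL+mR=-484/365 → advance -1; mR−mL=-60/73 → turn -1·90°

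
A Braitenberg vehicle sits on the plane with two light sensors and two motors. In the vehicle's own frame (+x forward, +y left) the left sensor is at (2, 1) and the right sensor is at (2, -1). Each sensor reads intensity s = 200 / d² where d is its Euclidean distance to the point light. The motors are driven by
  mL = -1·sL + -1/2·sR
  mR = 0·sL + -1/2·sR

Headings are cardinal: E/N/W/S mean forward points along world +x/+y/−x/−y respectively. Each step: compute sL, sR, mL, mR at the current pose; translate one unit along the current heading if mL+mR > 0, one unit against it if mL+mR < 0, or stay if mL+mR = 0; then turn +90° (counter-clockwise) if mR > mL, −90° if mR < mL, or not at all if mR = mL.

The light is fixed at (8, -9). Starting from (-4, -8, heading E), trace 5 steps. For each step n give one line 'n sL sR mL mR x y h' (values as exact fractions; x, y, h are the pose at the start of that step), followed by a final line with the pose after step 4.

0 25/13 2 -38/13 -1 -4 -8 E
1 40/41 200/153 -10220/6273 -100/153 -5 -8 N
2 100/113 100/113 -150/113 -50/113 -5 -9 W
3 8/5 200/173 -1884/865 -100/173 -4 -9 S
4 25/13 2 -38/13 -1 -4 -8 E
final -5 -8 N

n=0: pose=(-4,-8,E); sL=25/13, sR=2; mL=-38/13, mR=-1; mL+mR=-51/13 → advance -1; mR−mL=25/13 → turn +1·90°
n=1: pose=(-5,-8,N); sL=40/41, sR=200/153; mL=-10220/6273, mR=-100/153; mL+mR=-14320/6273 → advance -1; mR−mL=40/41 → turn +1·90°
n=2: pose=(-5,-9,W); sL=100/113, sR=100/113; mL=-150/113, mR=-50/113; mL+mR=-200/113 → advance -1; mR−mL=100/113 → turn +1·90°
n=3: pose=(-4,-9,S); sL=8/5, sR=200/173; mL=-1884/865, mR=-100/173; mL+mR=-2384/865 → advance -1; mR−mL=8/5 → turn +1·90°
n=4: pose=(-4,-8,E); sL=25/13, sR=2; mL=-38/13, mR=-1; mL+mR=-51/13 → advance -1; mR−mL=25/13 → turn +1·90°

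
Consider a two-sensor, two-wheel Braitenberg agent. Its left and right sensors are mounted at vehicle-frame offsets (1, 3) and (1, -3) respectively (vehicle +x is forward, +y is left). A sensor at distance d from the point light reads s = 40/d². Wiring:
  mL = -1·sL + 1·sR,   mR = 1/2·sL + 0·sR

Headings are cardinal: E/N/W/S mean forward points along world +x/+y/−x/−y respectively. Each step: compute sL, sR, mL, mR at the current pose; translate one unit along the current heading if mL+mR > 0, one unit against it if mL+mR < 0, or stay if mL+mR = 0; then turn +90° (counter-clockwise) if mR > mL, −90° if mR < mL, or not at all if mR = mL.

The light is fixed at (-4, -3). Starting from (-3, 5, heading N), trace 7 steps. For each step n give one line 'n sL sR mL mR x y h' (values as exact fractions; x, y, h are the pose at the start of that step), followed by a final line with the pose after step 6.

0 8/17 40/97 -96/1649 4/17 -3 5 N
1 10/9 5/18 -5/6 5/9 -3 6 W
2 40/89 8/13 192/1157 20/89 -2 6 S
3 4/13 20/17 192/221 2/13 -2 5 E
4 8/17 40/49 288/833 4/17 -1 5 S
5 2 5/13 -21/13 1 -1 4 W
6 8/17 40/37 384/629 4/17 0 4 S
final 0 3 W

n=0: pose=(-3,5,N); sL=8/17, sR=40/97; mL=-96/1649, mR=4/17; mL+mR=292/1649 → advance +1; mR−mL=484/1649 → turn +1·90°
n=1: pose=(-3,6,W); sL=10/9, sR=5/18; mL=-5/6, mR=5/9; mL+mR=-5/18 → advance -1; mR−mL=25/18 → turn +1·90°
n=2: pose=(-2,6,S); sL=40/89, sR=8/13; mL=192/1157, mR=20/89; mL+mR=452/1157 → advance +1; mR−mL=68/1157 → turn +1·90°
n=3: pose=(-2,5,E); sL=4/13, sR=20/17; mL=192/221, mR=2/13; mL+mR=226/221 → advance +1; mR−mL=-158/221 → turn -1·90°
n=4: pose=(-1,5,S); sL=8/17, sR=40/49; mL=288/833, mR=4/17; mL+mR=484/833 → advance +1; mR−mL=-92/833 → turn -1·90°
n=5: pose=(-1,4,W); sL=2, sR=5/13; mL=-21/13, mR=1; mL+mR=-8/13 → advance -1; mR−mL=34/13 → turn +1·90°
n=6: pose=(0,4,S); sL=8/17, sR=40/37; mL=384/629, mR=4/17; mL+mR=532/629 → advance +1; mR−mL=-236/629 → turn -1·90°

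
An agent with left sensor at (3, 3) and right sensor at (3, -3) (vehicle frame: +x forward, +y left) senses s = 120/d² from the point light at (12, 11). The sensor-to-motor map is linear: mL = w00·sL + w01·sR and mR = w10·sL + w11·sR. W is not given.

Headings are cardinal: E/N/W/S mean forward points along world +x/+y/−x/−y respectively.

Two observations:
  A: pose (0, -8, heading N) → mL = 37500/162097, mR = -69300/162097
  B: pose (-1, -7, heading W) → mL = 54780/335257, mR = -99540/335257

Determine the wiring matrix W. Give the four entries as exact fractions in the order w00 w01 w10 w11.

obs A: pose=(0,-8,N) → sL=120/481, sR=120/337, mL=37500/162097, mR=-69300/162097
obs B: pose=(-1,-7,W) → sL=120/697, sR=120/481, mL=54780/335257, mR=-99540/335257
sensor matrix S = [[120/481, 120/337], [120/697, 120/481]]; det S = 50803200/54344153929
solve [mL_A; mL_B] = S·[w00; w01] and [mR_A; mR_B] = S·[w10; w11]:
  w00 = -1/2, w01 = 1, w10 = -1, w11 = -1/2

-1/2 1 -1 -1/2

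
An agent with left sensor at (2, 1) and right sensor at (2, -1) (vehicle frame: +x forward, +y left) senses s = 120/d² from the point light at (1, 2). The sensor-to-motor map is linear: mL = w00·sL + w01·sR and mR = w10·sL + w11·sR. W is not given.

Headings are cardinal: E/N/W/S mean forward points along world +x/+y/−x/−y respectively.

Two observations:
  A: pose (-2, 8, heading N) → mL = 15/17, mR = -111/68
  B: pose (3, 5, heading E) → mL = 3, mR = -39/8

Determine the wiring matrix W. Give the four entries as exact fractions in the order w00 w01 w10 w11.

0 1/2 -1/2 -1/2

obs A: pose=(-2,8,N) → sL=3/2, sR=30/17, mL=15/17, mR=-111/68
obs B: pose=(3,5,E) → sL=15/4, sR=6, mL=3, mR=-39/8
sensor matrix S = [[3/2, 30/17], [15/4, 6]]; det S = 81/34
solve [mL_A; mL_B] = S·[w00; w01] and [mR_A; mR_B] = S·[w10; w11]:
  w00 = 0, w01 = 1/2, w10 = -1/2, w11 = -1/2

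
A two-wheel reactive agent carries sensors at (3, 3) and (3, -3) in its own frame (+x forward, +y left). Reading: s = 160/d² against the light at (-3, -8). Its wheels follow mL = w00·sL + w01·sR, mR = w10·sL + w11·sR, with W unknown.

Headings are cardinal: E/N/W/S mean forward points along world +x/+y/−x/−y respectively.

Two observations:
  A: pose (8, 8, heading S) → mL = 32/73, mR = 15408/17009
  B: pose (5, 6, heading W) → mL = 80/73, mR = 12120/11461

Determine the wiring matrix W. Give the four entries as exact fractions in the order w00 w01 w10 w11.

1 0 1/2 1

obs A: pose=(8,8,S) → sL=32/73, sR=160/233, mL=32/73, mR=15408/17009
obs B: pose=(5,6,W) → sL=80/73, sR=80/157, mL=80/73, mR=12120/11461
sensor matrix S = [[32/73, 160/233], [80/73, 80/157]]; det S = -1413120/2670413
solve [mL_A; mL_B] = S·[w00; w01] and [mR_A; mR_B] = S·[w10; w11]:
  w00 = 1, w01 = 0, w10 = 1/2, w11 = 1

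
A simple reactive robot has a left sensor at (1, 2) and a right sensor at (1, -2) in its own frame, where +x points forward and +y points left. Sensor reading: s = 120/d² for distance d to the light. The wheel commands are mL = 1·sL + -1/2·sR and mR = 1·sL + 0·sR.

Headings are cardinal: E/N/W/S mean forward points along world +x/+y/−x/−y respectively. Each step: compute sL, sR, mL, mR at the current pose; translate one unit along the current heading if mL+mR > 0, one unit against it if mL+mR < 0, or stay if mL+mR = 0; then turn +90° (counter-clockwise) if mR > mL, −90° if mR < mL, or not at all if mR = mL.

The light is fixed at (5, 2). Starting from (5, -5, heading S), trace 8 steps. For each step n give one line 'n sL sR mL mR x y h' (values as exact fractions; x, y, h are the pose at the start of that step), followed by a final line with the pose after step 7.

n=0: pose=(5,-5,S); sL=30/17, sR=30/17; mL=15/17, mR=30/17; mL+mR=45/17 → advance +1; mR−mL=15/17 → turn +1·90°
n=1: pose=(5,-6,E); sL=120/37, sR=120/101; mL=9900/3737, mR=120/37; mL+mR=22020/3737 → advance +1; mR−mL=60/101 → turn +1·90°
n=2: pose=(6,-6,N); sL=12/5, sR=60/29; mL=198/145, mR=12/5; mL+mR=546/145 → advance +1; mR−mL=30/29 → turn +1·90°
n=3: pose=(6,-5,W); sL=40/27, sR=24/5; mL=-124/135, mR=40/27; mL+mR=76/135 → advance +1; mR−mL=12/5 → turn +1·90°
n=4: pose=(5,-5,S); sL=30/17, sR=30/17; mL=15/17, mR=30/17; mL+mR=45/17 → advance +1; mR−mL=15/17 → turn +1·90°
n=5: pose=(5,-6,E); sL=120/37, sR=120/101; mL=9900/3737, mR=120/37; mL+mR=22020/3737 → advance +1; mR−mL=60/101 → turn +1·90°
n=6: pose=(6,-6,N); sL=12/5, sR=60/29; mL=198/145, mR=12/5; mL+mR=546/145 → advance +1; mR−mL=30/29 → turn +1·90°
n=7: pose=(6,-5,W); sL=40/27, sR=24/5; mL=-124/135, mR=40/27; mL+mR=76/135 → advance +1; mR−mL=12/5 → turn +1·90°

0 30/17 30/17 15/17 30/17 5 -5 S
1 120/37 120/101 9900/3737 120/37 5 -6 E
2 12/5 60/29 198/145 12/5 6 -6 N
3 40/27 24/5 -124/135 40/27 6 -5 W
4 30/17 30/17 15/17 30/17 5 -5 S
5 120/37 120/101 9900/3737 120/37 5 -6 E
6 12/5 60/29 198/145 12/5 6 -6 N
7 40/27 24/5 -124/135 40/27 6 -5 W
final 5 -5 S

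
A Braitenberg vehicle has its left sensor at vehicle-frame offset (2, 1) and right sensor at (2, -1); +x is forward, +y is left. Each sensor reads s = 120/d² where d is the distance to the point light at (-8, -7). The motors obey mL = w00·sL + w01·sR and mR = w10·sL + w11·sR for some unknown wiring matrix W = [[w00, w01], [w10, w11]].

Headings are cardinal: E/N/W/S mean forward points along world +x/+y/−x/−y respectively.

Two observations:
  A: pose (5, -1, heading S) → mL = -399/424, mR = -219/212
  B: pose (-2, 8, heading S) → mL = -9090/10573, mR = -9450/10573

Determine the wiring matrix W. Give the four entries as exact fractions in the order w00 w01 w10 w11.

-1 -1/2 -1/2 -1

obs A: pose=(5,-1,S) → sL=30/53, sR=3/4, mL=-399/424, mR=-219/212
obs B: pose=(-2,8,S) → sL=60/109, sR=60/97, mL=-9090/10573, mR=-9450/10573
sensor matrix S = [[30/53, 3/4], [60/109, 60/97]]; det S = -35145/560369
solve [mL_A; mL_B] = S·[w00; w01] and [mR_A; mR_B] = S·[w10; w11]:
  w00 = -1, w01 = -1/2, w10 = -1/2, w11 = -1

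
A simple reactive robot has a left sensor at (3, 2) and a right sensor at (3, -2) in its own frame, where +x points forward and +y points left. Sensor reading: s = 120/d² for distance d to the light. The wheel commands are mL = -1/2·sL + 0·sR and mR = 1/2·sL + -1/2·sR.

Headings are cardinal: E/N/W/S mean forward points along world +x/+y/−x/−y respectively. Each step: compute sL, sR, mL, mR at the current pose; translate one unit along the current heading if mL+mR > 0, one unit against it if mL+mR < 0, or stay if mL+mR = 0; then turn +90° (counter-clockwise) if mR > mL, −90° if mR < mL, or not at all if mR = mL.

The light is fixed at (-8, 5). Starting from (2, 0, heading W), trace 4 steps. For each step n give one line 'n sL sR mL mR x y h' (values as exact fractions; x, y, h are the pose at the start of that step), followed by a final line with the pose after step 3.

n=0: pose=(2,0,W); sL=60/49, sR=60/29; mL=-30/49, mR=-600/1421; mL+mR=-30/29 → advance -1; mR−mL=270/1421 → turn +1·90°
n=1: pose=(3,0,S); sL=120/233, sR=24/29; mL=-60/233, mR=-1056/6757; mL+mR=-12/29 → advance -1; mR−mL=684/6757 → turn +1·90°
n=2: pose=(3,1,E); sL=3/5, sR=15/29; mL=-3/10, mR=6/145; mL+mR=-15/58 → advance -1; mR−mL=99/290 → turn +1·90°
n=3: pose=(2,1,N); sL=24/13, sR=24/29; mL=-12/13, mR=192/377; mL+mR=-12/29 → advance -1; mR−mL=540/377 → turn +1·90°

0 60/49 60/29 -30/49 -600/1421 2 0 W
1 120/233 24/29 -60/233 -1056/6757 3 0 S
2 3/5 15/29 -3/10 6/145 3 1 E
3 24/13 24/29 -12/13 192/377 2 1 N
final 2 0 W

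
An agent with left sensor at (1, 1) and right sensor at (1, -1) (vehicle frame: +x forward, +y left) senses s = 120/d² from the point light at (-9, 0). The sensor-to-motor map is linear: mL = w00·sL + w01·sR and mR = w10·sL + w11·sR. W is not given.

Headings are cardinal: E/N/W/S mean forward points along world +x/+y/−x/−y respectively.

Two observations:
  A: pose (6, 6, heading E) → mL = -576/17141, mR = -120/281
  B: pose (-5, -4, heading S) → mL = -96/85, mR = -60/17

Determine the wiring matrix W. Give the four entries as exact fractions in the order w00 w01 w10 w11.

obs A: pose=(6,6,E) → sL=24/61, sR=120/281, mL=-576/17141, mR=-120/281
obs B: pose=(-5,-4,S) → sL=12/5, sR=60/17, mL=-96/85, mR=-60/17
sensor matrix S = [[24/61, 120/281], [12/5, 60/17]]; det S = 105984/291397
solve [mL_A; mL_B] = S·[w00; w01] and [mR_A; mR_B] = S·[w10; w11]:
  w00 = 1, w01 = -1, w10 = 0, w11 = -1

1 -1 0 -1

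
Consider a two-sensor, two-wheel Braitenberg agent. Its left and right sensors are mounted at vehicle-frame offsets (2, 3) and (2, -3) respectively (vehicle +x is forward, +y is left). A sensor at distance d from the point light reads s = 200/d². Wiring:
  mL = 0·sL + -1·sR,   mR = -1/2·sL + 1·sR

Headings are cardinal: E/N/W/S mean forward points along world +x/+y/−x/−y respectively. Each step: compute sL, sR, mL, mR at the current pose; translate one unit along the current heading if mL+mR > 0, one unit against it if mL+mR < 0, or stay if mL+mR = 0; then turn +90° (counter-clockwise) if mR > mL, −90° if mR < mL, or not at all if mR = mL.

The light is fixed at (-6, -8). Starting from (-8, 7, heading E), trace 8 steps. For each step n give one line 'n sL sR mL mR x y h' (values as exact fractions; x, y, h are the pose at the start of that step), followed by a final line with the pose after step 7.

0 50/81 25/18 -25/18 175/162 -8 7 E
1 8/13 200/289 -200/289 1444/3757 -9 7 N
2 100/73 100/157 -100/157 -550/11461 -9 6 W
3 40/29 200/169 -200/169 2420/4901 -8 6 S
4 50/81 25/18 -25/18 175/162 -8 7 E
5 8/13 200/289 -200/289 1444/3757 -9 7 N
6 100/73 100/157 -100/157 -550/11461 -9 6 W
7 40/29 200/169 -200/169 2420/4901 -8 6 S
final -8 7 E

n=0: pose=(-8,7,E); sL=50/81, sR=25/18; mL=-25/18, mR=175/162; mL+mR=-25/81 → advance -1; mR−mL=200/81 → turn +1·90°
n=1: pose=(-9,7,N); sL=8/13, sR=200/289; mL=-200/289, mR=1444/3757; mL+mR=-4/13 → advance -1; mR−mL=4044/3757 → turn +1·90°
n=2: pose=(-9,6,W); sL=100/73, sR=100/157; mL=-100/157, mR=-550/11461; mL+mR=-50/73 → advance -1; mR−mL=6750/11461 → turn +1·90°
n=3: pose=(-8,6,S); sL=40/29, sR=200/169; mL=-200/169, mR=2420/4901; mL+mR=-20/29 → advance -1; mR−mL=8220/4901 → turn +1·90°
n=4: pose=(-8,7,E); sL=50/81, sR=25/18; mL=-25/18, mR=175/162; mL+mR=-25/81 → advance -1; mR−mL=200/81 → turn +1·90°
n=5: pose=(-9,7,N); sL=8/13, sR=200/289; mL=-200/289, mR=1444/3757; mL+mR=-4/13 → advance -1; mR−mL=4044/3757 → turn +1·90°
n=6: pose=(-9,6,W); sL=100/73, sR=100/157; mL=-100/157, mR=-550/11461; mL+mR=-50/73 → advance -1; mR−mL=6750/11461 → turn +1·90°
n=7: pose=(-8,6,S); sL=40/29, sR=200/169; mL=-200/169, mR=2420/4901; mL+mR=-20/29 → advance -1; mR−mL=8220/4901 → turn +1·90°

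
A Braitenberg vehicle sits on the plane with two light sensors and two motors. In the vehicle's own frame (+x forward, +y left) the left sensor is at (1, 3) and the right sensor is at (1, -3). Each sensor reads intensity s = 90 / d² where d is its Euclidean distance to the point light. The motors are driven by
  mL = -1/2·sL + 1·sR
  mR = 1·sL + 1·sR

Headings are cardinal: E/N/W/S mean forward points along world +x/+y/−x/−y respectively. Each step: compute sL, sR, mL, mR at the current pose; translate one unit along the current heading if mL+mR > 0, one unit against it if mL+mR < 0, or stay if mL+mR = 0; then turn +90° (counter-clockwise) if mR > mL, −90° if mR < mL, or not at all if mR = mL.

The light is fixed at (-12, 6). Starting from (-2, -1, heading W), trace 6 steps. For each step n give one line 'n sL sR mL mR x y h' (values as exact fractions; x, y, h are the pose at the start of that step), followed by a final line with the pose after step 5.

n=0: pose=(-2,-1,W); sL=90/181, sR=90/97; mL=11925/17557, mR=25020/17557; mL+mR=36945/17557 → advance +1; mR−mL=135/181 → turn +1·90°
n=1: pose=(-3,-1,S); sL=45/104, sR=9/10; mL=711/1040, mR=693/520; mL+mR=2097/1040 → advance +1; mR−mL=135/208 → turn +1·90°
n=2: pose=(-3,-2,E); sL=18/25, sR=90/221; mL=261/5525, mR=6228/5525; mL+mR=6489/5525 → advance +1; mR−mL=27/25 → turn +1·90°
n=3: pose=(-2,-2,N); sL=45/49, sR=45/109; mL=-495/10682, mR=7110/5341; mL+mR=13725/10682 → advance +1; mR−mL=135/98 → turn +1·90°
n=4: pose=(-2,-1,W); sL=90/181, sR=90/97; mL=11925/17557, mR=25020/17557; mL+mR=36945/17557 → advance +1; mR−mL=135/181 → turn +1·90°
n=5: pose=(-3,-1,S); sL=45/104, sR=9/10; mL=711/1040, mR=693/520; mL+mR=2097/1040 → advance +1; mR−mL=135/208 → turn +1·90°

0 90/181 90/97 11925/17557 25020/17557 -2 -1 W
1 45/104 9/10 711/1040 693/520 -3 -1 S
2 18/25 90/221 261/5525 6228/5525 -3 -2 E
3 45/49 45/109 -495/10682 7110/5341 -2 -2 N
4 90/181 90/97 11925/17557 25020/17557 -2 -1 W
5 45/104 9/10 711/1040 693/520 -3 -1 S
final -3 -2 E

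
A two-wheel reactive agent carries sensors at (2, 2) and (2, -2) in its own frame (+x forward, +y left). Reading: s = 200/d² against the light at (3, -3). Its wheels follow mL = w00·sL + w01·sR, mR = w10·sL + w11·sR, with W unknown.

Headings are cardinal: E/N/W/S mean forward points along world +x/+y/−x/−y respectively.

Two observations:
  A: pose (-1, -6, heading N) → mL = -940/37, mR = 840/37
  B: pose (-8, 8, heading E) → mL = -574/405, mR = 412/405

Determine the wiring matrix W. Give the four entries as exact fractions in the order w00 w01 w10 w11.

obs A: pose=(-1,-6,N) → sL=200/37, sR=40, mL=-940/37, mR=840/37
obs B: pose=(-8,8,E) → sL=4/5, sR=100/81, mL=-574/405, mR=412/405
sensor matrix S = [[200/37, 40], [4/5, 100/81]]; det S = -75904/2997
solve [mL_A; mL_B] = S·[w00; w01] and [mR_A; mR_B] = S·[w10; w11]:
  w00 = -1, w01 = -1/2, w10 = 1/2, w11 = 1/2

-1 -1/2 1/2 1/2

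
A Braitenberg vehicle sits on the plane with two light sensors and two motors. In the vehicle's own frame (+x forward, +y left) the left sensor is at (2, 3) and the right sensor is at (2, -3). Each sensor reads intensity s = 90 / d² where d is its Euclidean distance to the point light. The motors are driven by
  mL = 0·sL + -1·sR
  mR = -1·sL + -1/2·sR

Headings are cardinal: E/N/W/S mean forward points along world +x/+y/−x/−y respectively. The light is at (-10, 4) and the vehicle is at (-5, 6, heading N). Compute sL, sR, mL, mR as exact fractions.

9/2 9/8 -9/8 -81/16

left sensor world pos  = (-8, 8); dL² = 20
right sensor world pos = (-2, 8); dR² = 80
sL = 90/20 = 9/2
sR = 90/80 = 9/8
mL = 0·sL + -1·sR = -9/8
mR = -1·sL + -1/2·sR = -81/16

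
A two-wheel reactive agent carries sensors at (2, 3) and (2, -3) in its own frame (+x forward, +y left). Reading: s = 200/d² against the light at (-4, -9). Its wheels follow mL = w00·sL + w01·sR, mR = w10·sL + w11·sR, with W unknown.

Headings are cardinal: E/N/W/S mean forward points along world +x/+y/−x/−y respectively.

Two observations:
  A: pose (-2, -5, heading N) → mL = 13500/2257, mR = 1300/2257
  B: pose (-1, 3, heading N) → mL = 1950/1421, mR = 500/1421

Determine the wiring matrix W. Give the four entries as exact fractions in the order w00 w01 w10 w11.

1/2 1 -1/2 1

obs A: pose=(-2,-5,N) → sL=200/37, sR=200/61, mL=13500/2257, mR=1300/2257
obs B: pose=(-1,3,N) → sL=50/49, sR=25/29, mL=1950/1421, mR=500/1421
sensor matrix S = [[200/37, 200/61], [50/49, 25/29]]; det S = 4215000/3207197
solve [mL_A; mL_B] = S·[w00; w01] and [mR_A; mR_B] = S·[w10; w11]:
  w00 = 1/2, w01 = 1, w10 = -1/2, w11 = 1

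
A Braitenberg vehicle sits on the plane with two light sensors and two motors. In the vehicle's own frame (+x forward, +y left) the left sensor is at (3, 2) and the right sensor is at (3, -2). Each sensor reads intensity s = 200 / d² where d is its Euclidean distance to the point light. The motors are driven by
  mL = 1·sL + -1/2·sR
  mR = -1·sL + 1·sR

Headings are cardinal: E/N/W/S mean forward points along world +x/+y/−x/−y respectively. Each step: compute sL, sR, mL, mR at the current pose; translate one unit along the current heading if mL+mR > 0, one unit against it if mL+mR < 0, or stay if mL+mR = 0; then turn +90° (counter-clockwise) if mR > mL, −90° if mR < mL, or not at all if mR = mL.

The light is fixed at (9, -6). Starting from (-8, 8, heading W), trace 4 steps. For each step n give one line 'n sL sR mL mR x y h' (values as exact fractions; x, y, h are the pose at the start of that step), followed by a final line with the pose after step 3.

0 25/68 25/82 150/697 -175/2788 -8 8 W
1 200/689 40/109 8020/75101 5760/75101 -9 8 N
2 100/257 100/197 6850/50629 6000/50629 -9 9 E
3 200/369 40/101 12820/37269 -5440/37269 -8 9 S
final -8 8 W

n=0: pose=(-8,8,W); sL=25/68, sR=25/82; mL=150/697, mR=-175/2788; mL+mR=25/164 → advance +1; mR−mL=-775/2788 → turn -1·90°
n=1: pose=(-9,8,N); sL=200/689, sR=40/109; mL=8020/75101, mR=5760/75101; mL+mR=20/109 → advance +1; mR−mL=-2260/75101 → turn -1·90°
n=2: pose=(-9,9,E); sL=100/257, sR=100/197; mL=6850/50629, mR=6000/50629; mL+mR=50/197 → advance +1; mR−mL=-850/50629 → turn -1·90°
n=3: pose=(-8,9,S); sL=200/369, sR=40/101; mL=12820/37269, mR=-5440/37269; mL+mR=20/101 → advance +1; mR−mL=-18260/37269 → turn -1·90°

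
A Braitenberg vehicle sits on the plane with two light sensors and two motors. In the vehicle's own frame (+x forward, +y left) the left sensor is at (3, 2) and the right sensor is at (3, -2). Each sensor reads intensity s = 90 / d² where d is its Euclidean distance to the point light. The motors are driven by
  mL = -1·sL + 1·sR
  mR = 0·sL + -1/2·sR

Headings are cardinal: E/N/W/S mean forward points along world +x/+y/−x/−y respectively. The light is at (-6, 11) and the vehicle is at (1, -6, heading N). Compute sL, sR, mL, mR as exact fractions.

left sensor world pos  = (-1, -3); dL² = 221
right sensor world pos = (3, -3); dR² = 277
sL = 90/221 = 90/221
sR = 90/277 = 90/277
mL = -1·sL + 1·sR = -5040/61217
mR = 0·sL + -1/2·sR = -45/277

90/221 90/277 -5040/61217 -45/277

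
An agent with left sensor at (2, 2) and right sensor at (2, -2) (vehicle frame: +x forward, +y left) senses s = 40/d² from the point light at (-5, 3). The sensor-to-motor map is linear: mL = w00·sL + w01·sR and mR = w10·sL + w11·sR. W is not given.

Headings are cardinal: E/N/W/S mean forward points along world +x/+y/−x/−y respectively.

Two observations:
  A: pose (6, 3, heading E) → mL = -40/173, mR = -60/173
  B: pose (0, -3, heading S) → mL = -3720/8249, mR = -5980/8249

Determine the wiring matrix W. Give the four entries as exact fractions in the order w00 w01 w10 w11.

-1/2 -1/2 -1/2 -1

obs A: pose=(6,3,E) → sL=40/173, sR=40/173, mL=-40/173, mR=-60/173
obs B: pose=(0,-3,S) → sL=40/113, sR=40/73, mL=-3720/8249, mR=-5980/8249
sensor matrix S = [[40/173, 40/173], [40/113, 40/73]]; det S = 64000/1427077
solve [mL_A; mL_B] = S·[w00; w01] and [mR_A; mR_B] = S·[w10; w11]:
  w00 = -1/2, w01 = -1/2, w10 = -1/2, w11 = -1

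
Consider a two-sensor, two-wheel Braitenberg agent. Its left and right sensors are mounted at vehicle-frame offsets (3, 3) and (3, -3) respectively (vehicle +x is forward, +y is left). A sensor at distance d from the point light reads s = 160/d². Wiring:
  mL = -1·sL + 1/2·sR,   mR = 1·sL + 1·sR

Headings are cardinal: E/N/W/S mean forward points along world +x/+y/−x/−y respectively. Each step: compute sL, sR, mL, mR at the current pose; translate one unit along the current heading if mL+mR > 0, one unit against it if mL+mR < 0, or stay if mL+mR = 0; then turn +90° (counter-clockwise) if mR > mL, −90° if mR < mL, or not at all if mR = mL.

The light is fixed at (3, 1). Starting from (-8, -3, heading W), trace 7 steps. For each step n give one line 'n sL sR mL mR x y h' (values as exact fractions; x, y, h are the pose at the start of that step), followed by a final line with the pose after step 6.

n=0: pose=(-8,-3,W); sL=32/49, sR=160/197; mL=-2384/9653, mR=14144/9653; mL+mR=240/197 → advance +1; mR−mL=16528/9653 → turn +1·90°
n=1: pose=(-9,-3,S); sL=16/13, sR=80/137; mL=-1672/1781, mR=3232/1781; mL+mR=120/137 → advance +1; mR−mL=4904/1781 → turn +1·90°
n=2: pose=(-9,-4,E); sL=32/17, sR=32/29; mL=-656/493, mR=1472/493; mL+mR=48/29 → advance +1; mR−mL=2128/493 → turn +1·90°
n=3: pose=(-8,-4,N); sL=4/5, sR=40/17; mL=32/85, mR=268/85; mL+mR=60/17 → advance +1; mR−mL=236/85 → turn +1·90°
n=4: pose=(-8,-3,W); sL=32/49, sR=160/197; mL=-2384/9653, mR=14144/9653; mL+mR=240/197 → advance +1; mR−mL=16528/9653 → turn +1·90°
n=5: pose=(-9,-3,S); sL=16/13, sR=80/137; mL=-1672/1781, mR=3232/1781; mL+mR=120/137 → advance +1; mR−mL=4904/1781 → turn +1·90°
n=6: pose=(-9,-4,E); sL=32/17, sR=32/29; mL=-656/493, mR=1472/493; mL+mR=48/29 → advance +1; mR−mL=2128/493 → turn +1·90°

0 32/49 160/197 -2384/9653 14144/9653 -8 -3 W
1 16/13 80/137 -1672/1781 3232/1781 -9 -3 S
2 32/17 32/29 -656/493 1472/493 -9 -4 E
3 4/5 40/17 32/85 268/85 -8 -4 N
4 32/49 160/197 -2384/9653 14144/9653 -8 -3 W
5 16/13 80/137 -1672/1781 3232/1781 -9 -3 S
6 32/17 32/29 -656/493 1472/493 -9 -4 E
final -8 -4 N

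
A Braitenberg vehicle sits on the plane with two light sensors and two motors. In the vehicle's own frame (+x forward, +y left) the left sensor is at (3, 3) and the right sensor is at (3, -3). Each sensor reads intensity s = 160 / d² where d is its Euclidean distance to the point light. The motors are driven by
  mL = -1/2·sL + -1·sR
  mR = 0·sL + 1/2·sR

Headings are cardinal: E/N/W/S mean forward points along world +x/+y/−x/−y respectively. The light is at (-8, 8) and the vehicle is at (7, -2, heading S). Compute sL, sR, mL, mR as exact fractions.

160/493 160/313 -103920/154309 80/313

left sensor world pos  = (10, -5); dL² = 493
right sensor world pos = (4, -5); dR² = 313
sL = 160/493 = 160/493
sR = 160/313 = 160/313
mL = -1/2·sL + -1·sR = -103920/154309
mR = 0·sL + 1/2·sR = 80/313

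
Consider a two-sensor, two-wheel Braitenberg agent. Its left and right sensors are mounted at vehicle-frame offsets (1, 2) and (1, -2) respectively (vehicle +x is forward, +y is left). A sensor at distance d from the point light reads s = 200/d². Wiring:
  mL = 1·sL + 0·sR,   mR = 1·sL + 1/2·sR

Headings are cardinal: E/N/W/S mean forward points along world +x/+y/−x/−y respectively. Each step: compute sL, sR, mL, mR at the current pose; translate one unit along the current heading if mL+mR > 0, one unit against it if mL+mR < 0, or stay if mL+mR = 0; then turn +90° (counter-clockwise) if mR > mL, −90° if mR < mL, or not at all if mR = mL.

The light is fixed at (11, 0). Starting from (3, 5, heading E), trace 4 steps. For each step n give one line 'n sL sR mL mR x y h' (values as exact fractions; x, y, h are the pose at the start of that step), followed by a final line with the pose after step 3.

0 100/49 100/29 100/49 5350/1421 3 5 E
1 200/117 200/61 200/117 23900/7137 4 5 N
2 5/2 25/16 5/2 105/32 4 6 W
3 200/61 8/5 200/61 1244/305 3 6 S
final 3 5 E

n=0: pose=(3,5,E); sL=100/49, sR=100/29; mL=100/49, mR=5350/1421; mL+mR=8250/1421 → advance +1; mR−mL=50/29 → turn +1·90°
n=1: pose=(4,5,N); sL=200/117, sR=200/61; mL=200/117, mR=23900/7137; mL+mR=36100/7137 → advance +1; mR−mL=100/61 → turn +1·90°
n=2: pose=(4,6,W); sL=5/2, sR=25/16; mL=5/2, mR=105/32; mL+mR=185/32 → advance +1; mR−mL=25/32 → turn +1·90°
n=3: pose=(3,6,S); sL=200/61, sR=8/5; mL=200/61, mR=1244/305; mL+mR=2244/305 → advance +1; mR−mL=4/5 → turn +1·90°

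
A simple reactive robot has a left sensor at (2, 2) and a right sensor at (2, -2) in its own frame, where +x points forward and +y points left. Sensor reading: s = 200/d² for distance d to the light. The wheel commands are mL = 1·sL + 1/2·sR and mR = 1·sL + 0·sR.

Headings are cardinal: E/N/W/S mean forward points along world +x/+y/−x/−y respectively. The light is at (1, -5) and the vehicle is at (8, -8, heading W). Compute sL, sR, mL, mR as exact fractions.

4 100/13 102/13 4

left sensor world pos  = (6, -10); dL² = 50
right sensor world pos = (6, -6); dR² = 26
sL = 200/50 = 4
sR = 200/26 = 100/13
mL = 1·sL + 1/2·sR = 102/13
mR = 1·sL + 0·sR = 4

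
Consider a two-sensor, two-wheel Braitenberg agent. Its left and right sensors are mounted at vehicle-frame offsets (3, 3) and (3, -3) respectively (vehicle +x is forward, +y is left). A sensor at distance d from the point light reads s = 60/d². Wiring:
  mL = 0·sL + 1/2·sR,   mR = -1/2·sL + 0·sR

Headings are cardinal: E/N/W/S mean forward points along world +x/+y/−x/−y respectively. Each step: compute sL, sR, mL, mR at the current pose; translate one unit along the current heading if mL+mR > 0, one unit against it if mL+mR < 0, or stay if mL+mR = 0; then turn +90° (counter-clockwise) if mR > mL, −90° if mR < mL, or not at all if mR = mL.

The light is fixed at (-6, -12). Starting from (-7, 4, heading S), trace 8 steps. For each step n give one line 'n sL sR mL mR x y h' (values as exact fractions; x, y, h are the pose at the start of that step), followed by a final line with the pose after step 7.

n=0: pose=(-7,4,S); sL=60/173, sR=12/37; mL=6/37, mR=-30/173; mL+mR=-72/6401 → advance -1; mR−mL=-2148/6401 → turn -1·90°
n=1: pose=(-7,5,W); sL=15/53, sR=15/104; mL=15/208, mR=-15/106; mL+mR=-765/11024 → advance -1; mR−mL=-2355/11024 → turn -1·90°
n=2: pose=(-6,5,N); sL=60/409, sR=60/409; mL=30/409, mR=-30/409; mL+mR=0 → advance +0; mR−mL=-60/409 → turn -1·90°
n=3: pose=(-6,5,E); sL=60/409, sR=12/41; mL=6/41, mR=-30/409; mL+mR=1224/16769 → advance +1; mR−mL=-3684/16769 → turn -1·90°
n=4: pose=(-5,5,S); sL=15/53, sR=3/10; mL=3/20, mR=-15/106; mL+mR=9/1060 → advance +1; mR−mL=-309/1060 → turn -1·90°
n=5: pose=(-5,4,W); sL=60/173, sR=12/73; mL=6/73, mR=-30/173; mL+mR=-1152/12629 → advance -1; mR−mL=-3228/12629 → turn -1·90°
n=6: pose=(-4,4,N); sL=30/181, sR=30/193; mL=15/193, mR=-15/181; mL+mR=-180/34933 → advance -1; mR−mL=-5610/34933 → turn -1·90°
n=7: pose=(-4,3,E); sL=60/349, sR=60/169; mL=30/169, mR=-30/349; mL+mR=5400/58981 → advance +1; mR−mL=-15540/58981 → turn -1·90°

0 60/173 12/37 6/37 -30/173 -7 4 S
1 15/53 15/104 15/208 -15/106 -7 5 W
2 60/409 60/409 30/409 -30/409 -6 5 N
3 60/409 12/41 6/41 -30/409 -6 5 E
4 15/53 3/10 3/20 -15/106 -5 5 S
5 60/173 12/73 6/73 -30/173 -5 4 W
6 30/181 30/193 15/193 -15/181 -4 4 N
7 60/349 60/169 30/169 -30/349 -4 3 E
final -3 3 S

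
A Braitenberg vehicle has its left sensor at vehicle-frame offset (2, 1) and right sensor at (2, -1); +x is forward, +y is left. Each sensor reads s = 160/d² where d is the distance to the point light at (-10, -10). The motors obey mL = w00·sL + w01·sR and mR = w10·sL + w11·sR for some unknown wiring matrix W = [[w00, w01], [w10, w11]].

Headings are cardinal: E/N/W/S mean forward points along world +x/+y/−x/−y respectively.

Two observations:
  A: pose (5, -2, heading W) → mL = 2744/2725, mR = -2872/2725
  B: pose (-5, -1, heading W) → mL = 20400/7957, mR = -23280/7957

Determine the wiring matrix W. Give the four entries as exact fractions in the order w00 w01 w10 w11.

1/2 1 -1 -1/2

obs A: pose=(5,-2,W) → sL=80/109, sR=16/25, mL=2744/2725, mR=-2872/2725
obs B: pose=(-5,-1,W) → sL=160/73, sR=160/109, mL=20400/7957, mR=-23280/7957
sensor matrix S = [[80/109, 16/25], [160/73, 160/109]]; det S = -1411072/4336565
solve [mL_A; mL_B] = S·[w00; w01] and [mR_A; mR_B] = S·[w10; w11]:
  w00 = 1/2, w01 = 1, w10 = -1, w11 = -1/2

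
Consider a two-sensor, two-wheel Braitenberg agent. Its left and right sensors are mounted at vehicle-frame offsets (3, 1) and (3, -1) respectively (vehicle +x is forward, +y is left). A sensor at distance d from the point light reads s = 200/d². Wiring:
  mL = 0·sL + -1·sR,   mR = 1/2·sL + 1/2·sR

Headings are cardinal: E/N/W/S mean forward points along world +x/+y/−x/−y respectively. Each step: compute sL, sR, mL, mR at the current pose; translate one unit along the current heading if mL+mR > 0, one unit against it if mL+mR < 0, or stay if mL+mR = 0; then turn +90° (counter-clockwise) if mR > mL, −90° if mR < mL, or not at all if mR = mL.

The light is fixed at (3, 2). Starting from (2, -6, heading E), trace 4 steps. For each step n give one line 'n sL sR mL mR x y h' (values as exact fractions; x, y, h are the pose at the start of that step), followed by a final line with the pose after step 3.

0 200/53 40/17 -40/17 2760/901 2 -6 E
1 100/13 100/13 -100/13 100/13 3 -6 N
2 20/9 100/29 -100/29 740/261 3 -6 W
3 8/5 200/121 -200/121 984/605 4 -6 S
final 4 -5 E

n=0: pose=(2,-6,E); sL=200/53, sR=40/17; mL=-40/17, mR=2760/901; mL+mR=640/901 → advance +1; mR−mL=4880/901 → turn +1·90°
n=1: pose=(3,-6,N); sL=100/13, sR=100/13; mL=-100/13, mR=100/13; mL+mR=0 → advance +0; mR−mL=200/13 → turn +1·90°
n=2: pose=(3,-6,W); sL=20/9, sR=100/29; mL=-100/29, mR=740/261; mL+mR=-160/261 → advance -1; mR−mL=1640/261 → turn +1·90°
n=3: pose=(4,-6,S); sL=8/5, sR=200/121; mL=-200/121, mR=984/605; mL+mR=-16/605 → advance -1; mR−mL=1984/605 → turn +1·90°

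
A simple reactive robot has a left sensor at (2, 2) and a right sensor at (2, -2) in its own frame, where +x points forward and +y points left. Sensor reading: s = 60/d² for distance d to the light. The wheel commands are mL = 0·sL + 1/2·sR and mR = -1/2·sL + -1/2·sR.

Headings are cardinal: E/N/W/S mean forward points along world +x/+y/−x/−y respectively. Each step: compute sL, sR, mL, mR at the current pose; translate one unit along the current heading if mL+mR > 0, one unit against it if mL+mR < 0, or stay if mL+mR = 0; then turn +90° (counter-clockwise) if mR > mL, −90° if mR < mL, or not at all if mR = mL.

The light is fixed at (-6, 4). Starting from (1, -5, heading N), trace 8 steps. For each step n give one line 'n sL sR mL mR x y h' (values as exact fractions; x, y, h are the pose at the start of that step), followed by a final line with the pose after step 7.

n=0: pose=(1,-5,N); sL=30/37, sR=6/13; mL=3/13, mR=-306/481; mL+mR=-15/37 → advance -1; mR−mL=-417/481 → turn -1·90°
n=1: pose=(1,-6,E); sL=12/29, sR=4/15; mL=2/15, mR=-148/435; mL+mR=-6/29 → advance -1; mR−mL=-206/435 → turn -1·90°
n=2: pose=(0,-6,S); sL=15/52, sR=3/8; mL=3/16, mR=-69/208; mL+mR=-15/104 → advance -1; mR−mL=-27/52 → turn -1·90°
n=3: pose=(0,-5,W); sL=60/137, sR=12/13; mL=6/13, mR=-1212/1781; mL+mR=-30/137 → advance -1; mR−mL=-2034/1781 → turn -1·90°
n=4: pose=(1,-5,N); sL=30/37, sR=6/13; mL=3/13, mR=-306/481; mL+mR=-15/37 → advance -1; mR−mL=-417/481 → turn -1·90°
n=5: pose=(1,-6,E); sL=12/29, sR=4/15; mL=2/15, mR=-148/435; mL+mR=-6/29 → advance -1; mR−mL=-206/435 → turn -1·90°
n=6: pose=(0,-6,S); sL=15/52, sR=3/8; mL=3/16, mR=-69/208; mL+mR=-15/104 → advance -1; mR−mL=-27/52 → turn -1·90°
n=7: pose=(0,-5,W); sL=60/137, sR=12/13; mL=6/13, mR=-1212/1781; mL+mR=-30/137 → advance -1; mR−mL=-2034/1781 → turn -1·90°

0 30/37 6/13 3/13 -306/481 1 -5 N
1 12/29 4/15 2/15 -148/435 1 -6 E
2 15/52 3/8 3/16 -69/208 0 -6 S
3 60/137 12/13 6/13 -1212/1781 0 -5 W
4 30/37 6/13 3/13 -306/481 1 -5 N
5 12/29 4/15 2/15 -148/435 1 -6 E
6 15/52 3/8 3/16 -69/208 0 -6 S
7 60/137 12/13 6/13 -1212/1781 0 -5 W
final 1 -5 N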